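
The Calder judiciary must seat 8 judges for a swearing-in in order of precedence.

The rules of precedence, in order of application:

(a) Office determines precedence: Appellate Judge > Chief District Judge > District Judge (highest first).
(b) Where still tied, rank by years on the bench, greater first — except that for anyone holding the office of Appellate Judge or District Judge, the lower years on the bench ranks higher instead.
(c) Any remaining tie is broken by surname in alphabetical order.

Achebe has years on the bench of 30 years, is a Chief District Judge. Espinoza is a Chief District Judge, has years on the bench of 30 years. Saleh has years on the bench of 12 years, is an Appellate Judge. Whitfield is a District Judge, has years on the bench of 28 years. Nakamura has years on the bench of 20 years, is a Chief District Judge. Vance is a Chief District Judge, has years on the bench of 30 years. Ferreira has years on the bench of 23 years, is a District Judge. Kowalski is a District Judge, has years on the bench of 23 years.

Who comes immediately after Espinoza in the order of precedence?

Vance

By office: Saleh (Appellate Judge); then Achebe, Espinoza, Vance and Nakamura (Chief District Judge); then Ferreira, Kowalski and Whitfield (District Judge).
Among Achebe, Espinoza, Vance and Nakamura, by years on the bench (higher first): Achebe, Espinoza and Vance (30 years) before Nakamura (20 years).
Among Achebe, Espinoza and Vance, alphabetically by surname: Achebe before Espinoza before Vance.
Among Ferreira, Kowalski and Whitfield, by years on the bench (lower first) (reversed rule for this group): Ferreira and Kowalski (23 years) before Whitfield (28 years).
Among Ferreira and Kowalski, alphabetically by surname: Ferreira before Kowalski.
Order: Saleh, Achebe, Espinoza, Vance, Nakamura, Ferreira, Kowalski, Whitfield.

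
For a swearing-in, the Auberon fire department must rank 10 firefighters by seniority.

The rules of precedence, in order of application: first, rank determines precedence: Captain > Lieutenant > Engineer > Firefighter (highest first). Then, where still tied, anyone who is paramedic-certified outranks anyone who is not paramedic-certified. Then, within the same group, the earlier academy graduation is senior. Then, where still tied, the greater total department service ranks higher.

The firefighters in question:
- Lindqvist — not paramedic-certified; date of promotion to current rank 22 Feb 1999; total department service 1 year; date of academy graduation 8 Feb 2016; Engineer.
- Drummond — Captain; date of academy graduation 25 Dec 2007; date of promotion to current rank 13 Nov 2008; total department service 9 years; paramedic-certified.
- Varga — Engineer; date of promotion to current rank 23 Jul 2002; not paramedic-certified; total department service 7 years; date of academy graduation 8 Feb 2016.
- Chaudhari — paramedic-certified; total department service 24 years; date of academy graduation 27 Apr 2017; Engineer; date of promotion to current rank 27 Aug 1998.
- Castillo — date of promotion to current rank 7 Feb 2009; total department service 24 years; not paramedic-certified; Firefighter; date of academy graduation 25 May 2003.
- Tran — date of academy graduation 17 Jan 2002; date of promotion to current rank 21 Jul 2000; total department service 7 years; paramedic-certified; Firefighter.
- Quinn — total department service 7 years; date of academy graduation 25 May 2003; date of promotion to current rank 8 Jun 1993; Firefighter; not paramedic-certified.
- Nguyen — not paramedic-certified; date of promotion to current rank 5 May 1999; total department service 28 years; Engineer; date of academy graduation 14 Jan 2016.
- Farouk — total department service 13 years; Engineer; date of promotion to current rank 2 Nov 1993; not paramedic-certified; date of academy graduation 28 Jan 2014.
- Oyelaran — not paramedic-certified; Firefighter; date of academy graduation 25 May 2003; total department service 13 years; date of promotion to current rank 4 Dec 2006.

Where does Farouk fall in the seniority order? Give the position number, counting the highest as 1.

3

By rank: Drummond (Captain); then Chaudhari, Farouk, Nguyen, Varga and Lindqvist (Engineer); then Tran, Castillo, Oyelaran and Quinn (Firefighter).
Among Chaudhari, Farouk, Nguyen, Varga and Lindqvist, paramedic-certified before not paramedic-certified: Chaudhari (paramedic-certified) before Farouk, Nguyen, Varga and Lindqvist (not paramedic-certified).
Among Farouk, Nguyen, Varga and Lindqvist, by date of academy graduation (earlier first): Farouk (28 Jan 2014) before Nguyen (14 Jan 2016) before Varga and Lindqvist (8 Feb 2016).
Among Varga and Lindqvist, by total department service (higher first): Varga (7 years) before Lindqvist (1 year).
Among Tran, Castillo, Oyelaran and Quinn, paramedic-certified before not paramedic-certified: Tran (paramedic-certified) before Castillo, Oyelaran and Quinn (not paramedic-certified).
Castillo, Oyelaran and Quinn all have date of academy graduation 25 May 2003, so the next rule applies.
Among Castillo, Oyelaran and Quinn, by total department service (higher first): Castillo (24 years) before Oyelaran (13 years) before Quinn (7 years).
Order: Drummond, Chaudhari, Farouk, Nguyen, Varga, Lindqvist, Tran, Castillo, Oyelaran, Quinn. So position 3.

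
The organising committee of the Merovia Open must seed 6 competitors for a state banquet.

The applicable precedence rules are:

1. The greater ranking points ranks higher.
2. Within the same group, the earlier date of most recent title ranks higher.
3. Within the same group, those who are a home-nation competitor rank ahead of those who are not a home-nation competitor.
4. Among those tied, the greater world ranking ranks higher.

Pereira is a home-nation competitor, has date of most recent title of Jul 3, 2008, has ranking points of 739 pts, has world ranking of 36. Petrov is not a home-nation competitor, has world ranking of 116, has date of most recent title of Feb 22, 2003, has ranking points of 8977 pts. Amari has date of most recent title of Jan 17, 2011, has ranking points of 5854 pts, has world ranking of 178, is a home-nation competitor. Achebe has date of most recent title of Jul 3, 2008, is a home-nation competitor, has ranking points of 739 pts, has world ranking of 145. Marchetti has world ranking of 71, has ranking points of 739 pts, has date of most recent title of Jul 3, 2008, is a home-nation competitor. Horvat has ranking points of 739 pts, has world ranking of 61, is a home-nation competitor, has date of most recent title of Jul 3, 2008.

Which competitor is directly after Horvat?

Pereira

By ranking points (higher first): Petrov (8977 pts); then Amari (5854 pts); then Achebe, Marchetti, Horvat and Pereira (each 739 pts).
Achebe, Marchetti, Horvat and Pereira all have date of most recent title Jul 3, 2008, so the next rule applies.
Achebe, Marchetti, Horvat and Pereira are each a home-nation competitor, so the next rule applies.
Among Achebe, Marchetti, Horvat and Pereira, by world ranking (higher first): Achebe (145) before Marchetti (71) before Horvat (61) before Pereira (36).
Order: Petrov, Amari, Achebe, Marchetti, Horvat, Pereira.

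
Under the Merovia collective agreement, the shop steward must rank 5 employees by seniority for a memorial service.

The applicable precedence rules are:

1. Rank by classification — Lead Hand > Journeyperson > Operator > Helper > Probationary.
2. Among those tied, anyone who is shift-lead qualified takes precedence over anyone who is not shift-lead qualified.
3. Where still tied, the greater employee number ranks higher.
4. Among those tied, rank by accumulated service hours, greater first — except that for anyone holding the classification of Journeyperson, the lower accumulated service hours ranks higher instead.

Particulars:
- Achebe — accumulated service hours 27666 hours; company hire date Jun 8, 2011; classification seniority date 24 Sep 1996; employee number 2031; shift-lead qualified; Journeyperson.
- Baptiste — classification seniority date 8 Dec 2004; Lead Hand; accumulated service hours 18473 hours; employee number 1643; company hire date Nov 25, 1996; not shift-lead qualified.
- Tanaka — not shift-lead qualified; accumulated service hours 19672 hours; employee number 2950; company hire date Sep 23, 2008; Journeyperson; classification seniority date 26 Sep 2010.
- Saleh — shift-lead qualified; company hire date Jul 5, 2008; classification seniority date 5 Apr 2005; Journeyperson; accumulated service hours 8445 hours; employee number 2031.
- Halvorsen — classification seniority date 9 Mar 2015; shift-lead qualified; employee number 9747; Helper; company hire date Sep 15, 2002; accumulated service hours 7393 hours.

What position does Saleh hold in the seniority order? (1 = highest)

2

By classification: Baptiste (Lead Hand); then Saleh, Achebe and Tanaka (Journeyperson); then Halvorsen (Helper).
Among Saleh, Achebe and Tanaka, shift-lead qualified before not shift-lead qualified: Saleh and Achebe (shift-lead qualified) before Tanaka (not shift-lead qualified).
Saleh and Achebe both have employee number 2031, so the next rule applies.
Among Saleh and Achebe, by accumulated service hours (lower first) (reversed rule for this group): Saleh (8445 hours) before Achebe (27666 hours).
Order: Baptiste, Saleh, Achebe, Tanaka, Halvorsen. So position 2.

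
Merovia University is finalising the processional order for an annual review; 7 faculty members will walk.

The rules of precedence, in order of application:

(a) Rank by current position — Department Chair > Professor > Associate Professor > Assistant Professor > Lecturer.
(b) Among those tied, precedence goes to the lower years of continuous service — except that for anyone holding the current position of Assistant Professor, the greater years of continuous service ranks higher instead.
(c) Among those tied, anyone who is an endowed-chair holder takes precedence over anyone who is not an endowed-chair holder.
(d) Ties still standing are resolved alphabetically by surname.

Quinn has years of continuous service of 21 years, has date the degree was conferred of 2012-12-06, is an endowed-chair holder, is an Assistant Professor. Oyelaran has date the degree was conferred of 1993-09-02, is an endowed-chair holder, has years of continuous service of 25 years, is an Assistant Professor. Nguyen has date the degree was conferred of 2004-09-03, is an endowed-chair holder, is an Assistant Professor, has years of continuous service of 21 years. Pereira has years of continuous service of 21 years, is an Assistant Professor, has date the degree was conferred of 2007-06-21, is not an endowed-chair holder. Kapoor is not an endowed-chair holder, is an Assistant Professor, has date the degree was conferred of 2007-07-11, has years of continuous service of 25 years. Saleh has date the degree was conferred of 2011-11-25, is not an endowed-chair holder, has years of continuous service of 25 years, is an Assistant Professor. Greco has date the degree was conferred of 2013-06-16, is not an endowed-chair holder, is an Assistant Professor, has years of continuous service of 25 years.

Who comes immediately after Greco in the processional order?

By current position: Oyelaran, Greco, Kapoor, Saleh, Nguyen, Quinn and Pereira (Assistant Professor).
Among Oyelaran, Greco, Kapoor, Saleh, Nguyen, Quinn and Pereira, by years of continuous service (higher first) (reversed rule for this group): Oyelaran, Greco, Kapoor and Saleh (25 years) before Nguyen, Quinn and Pereira (21 years).
Among Oyelaran, Greco, Kapoor and Saleh, an endowed-chair holder before not an endowed-chair holder: Oyelaran (an endowed-chair holder) before Greco, Kapoor and Saleh (not an endowed-chair holder).
Among Greco, Kapoor and Saleh, alphabetically by surname: Greco before Kapoor before Saleh.
Among Nguyen, Quinn and Pereira, an endowed-chair holder before not an endowed-chair holder: Nguyen and Quinn (an endowed-chair holder) before Pereira (not an endowed-chair holder).
Among Nguyen and Quinn, alphabetically by surname: Nguyen before Quinn.
Order: Oyelaran, Greco, Kapoor, Saleh, Nguyen, Quinn, Pereira.

Kapoor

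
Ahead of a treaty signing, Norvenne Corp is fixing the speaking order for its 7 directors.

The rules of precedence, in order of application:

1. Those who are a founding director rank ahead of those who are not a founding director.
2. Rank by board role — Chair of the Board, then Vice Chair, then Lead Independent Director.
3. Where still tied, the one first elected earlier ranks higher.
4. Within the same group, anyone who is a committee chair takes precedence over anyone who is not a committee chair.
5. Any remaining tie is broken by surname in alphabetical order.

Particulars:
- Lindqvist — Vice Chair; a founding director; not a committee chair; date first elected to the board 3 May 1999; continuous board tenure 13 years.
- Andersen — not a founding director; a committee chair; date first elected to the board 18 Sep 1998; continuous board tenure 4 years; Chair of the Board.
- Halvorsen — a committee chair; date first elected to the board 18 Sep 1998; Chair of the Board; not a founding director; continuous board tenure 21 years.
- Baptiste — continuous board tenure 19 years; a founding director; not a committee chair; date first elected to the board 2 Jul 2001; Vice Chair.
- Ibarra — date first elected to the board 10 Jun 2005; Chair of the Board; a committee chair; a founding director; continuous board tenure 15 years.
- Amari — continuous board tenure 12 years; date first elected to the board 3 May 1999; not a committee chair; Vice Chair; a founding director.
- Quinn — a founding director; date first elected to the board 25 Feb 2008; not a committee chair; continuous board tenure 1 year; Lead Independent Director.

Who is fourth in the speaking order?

By the first rule: Ibarra, Amari, Lindqvist, Baptiste and Quinn (each a founding director); then Andersen and Halvorsen (both not a founding director).
Among Ibarra, Amari, Lindqvist, Baptiste and Quinn, by board role: Ibarra (Chair of the Board) before Amari, Lindqvist and Baptiste (Vice Chair) before Quinn (Lead Independent Director).
Among Amari, Lindqvist and Baptiste, by date first elected to the board (earlier first): Amari and Lindqvist (3 May 1999) before Baptiste (2 Jul 2001).
Amari and Lindqvist are each not a committee chair, so the next rule applies.
Among Amari and Lindqvist, alphabetically by surname: Amari before Lindqvist.
Andersen and Halvorsen are each Chair of the Board, so the next rule applies.
Andersen and Halvorsen both have date first elected to the board 18 Sep 1998, so the next rule applies.
Andersen and Halvorsen are each a committee chair, so the next rule applies.
Among Andersen and Halvorsen, alphabetically by surname: Andersen before Halvorsen.
Order: Ibarra, Amari, Lindqvist, Baptiste, Quinn, Andersen, Halvorsen.

Baptiste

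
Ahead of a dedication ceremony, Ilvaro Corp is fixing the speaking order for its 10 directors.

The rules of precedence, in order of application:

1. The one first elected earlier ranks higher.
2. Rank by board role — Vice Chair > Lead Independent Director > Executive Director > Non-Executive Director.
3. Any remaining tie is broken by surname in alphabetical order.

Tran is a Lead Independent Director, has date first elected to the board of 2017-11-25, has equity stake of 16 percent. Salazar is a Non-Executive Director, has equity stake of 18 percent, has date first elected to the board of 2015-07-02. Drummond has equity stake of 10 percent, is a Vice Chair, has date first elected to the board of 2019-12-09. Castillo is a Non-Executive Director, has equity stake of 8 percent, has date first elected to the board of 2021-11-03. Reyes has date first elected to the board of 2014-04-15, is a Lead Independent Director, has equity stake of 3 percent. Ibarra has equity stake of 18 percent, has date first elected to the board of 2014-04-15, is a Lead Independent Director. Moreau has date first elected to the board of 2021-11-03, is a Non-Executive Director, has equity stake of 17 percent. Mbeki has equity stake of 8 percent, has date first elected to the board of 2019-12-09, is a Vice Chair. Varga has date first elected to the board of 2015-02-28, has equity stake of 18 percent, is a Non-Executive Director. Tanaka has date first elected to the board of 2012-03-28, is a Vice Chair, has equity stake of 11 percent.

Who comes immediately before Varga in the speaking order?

By date first elected to the board (earlier first): Tanaka (2012-03-28); then Ibarra and Reyes (both 2014-04-15); then Varga (2015-02-28); then Salazar (2015-07-02); then Tran (2017-11-25); then Drummond and Mbeki (both 2019-12-09); then Castillo and Moreau (both 2021-11-03).
Ibarra and Reyes are each Lead Independent Director, so the next rule applies.
Among Ibarra and Reyes, alphabetically by surname: Ibarra before Reyes.
Drummond and Mbeki are each Vice Chair, so the next rule applies.
Among Drummond and Mbeki, alphabetically by surname: Drummond before Mbeki.
Castillo and Moreau are each Non-Executive Director, so the next rule applies.
Among Castillo and Moreau, alphabetically by surname: Castillo before Moreau.
Order: Tanaka, Ibarra, Reyes, Varga, Salazar, Tran, Drummond, Mbeki, Castillo, Moreau.

Reyes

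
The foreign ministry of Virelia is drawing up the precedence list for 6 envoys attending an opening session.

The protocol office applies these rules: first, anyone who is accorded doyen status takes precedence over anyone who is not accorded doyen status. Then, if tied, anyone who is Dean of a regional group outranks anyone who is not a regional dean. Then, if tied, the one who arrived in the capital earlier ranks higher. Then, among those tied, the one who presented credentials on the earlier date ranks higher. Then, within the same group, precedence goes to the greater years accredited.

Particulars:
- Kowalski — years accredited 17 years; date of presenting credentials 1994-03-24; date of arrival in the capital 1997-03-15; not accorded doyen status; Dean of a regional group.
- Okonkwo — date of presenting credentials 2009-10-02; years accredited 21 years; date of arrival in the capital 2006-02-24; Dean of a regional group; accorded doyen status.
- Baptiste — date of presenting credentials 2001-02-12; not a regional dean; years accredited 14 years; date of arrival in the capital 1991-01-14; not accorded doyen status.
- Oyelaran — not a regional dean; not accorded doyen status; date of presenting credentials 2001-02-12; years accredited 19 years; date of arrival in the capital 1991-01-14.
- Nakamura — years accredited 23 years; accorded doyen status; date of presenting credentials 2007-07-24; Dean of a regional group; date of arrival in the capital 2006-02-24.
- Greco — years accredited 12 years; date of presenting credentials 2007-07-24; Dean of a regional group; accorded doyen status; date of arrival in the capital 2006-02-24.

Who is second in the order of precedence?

Greco

By the first rule: Nakamura, Greco and Okonkwo (each accorded doyen status); then Kowalski, Oyelaran and Baptiste (each not accorded doyen status).
Nakamura, Greco and Okonkwo are each Dean of a regional group, so the next rule applies.
Nakamura, Greco and Okonkwo all have date of arrival in the capital 2006-02-24, so the next rule applies.
Among Nakamura, Greco and Okonkwo, by date of presenting credentials (earlier first): Nakamura and Greco (2007-07-24) before Okonkwo (2009-10-02).
Among Nakamura and Greco, by years accredited (higher first): Nakamura (23 years) before Greco (12 years).
Among Kowalski, Oyelaran and Baptiste, Dean of a regional group before not a regional dean: Kowalski (Dean of a regional group) before Oyelaran and Baptiste (not a regional dean).
Oyelaran and Baptiste both have date of arrival in the capital 1991-01-14, so the next rule applies.
Oyelaran and Baptiste both have date of presenting credentials 2001-02-12, so the next rule applies.
Among Oyelaran and Baptiste, by years accredited (higher first): Oyelaran (19 years) before Baptiste (14 years).
Order: Nakamura, Greco, Okonkwo, Kowalski, Oyelaran, Baptiste.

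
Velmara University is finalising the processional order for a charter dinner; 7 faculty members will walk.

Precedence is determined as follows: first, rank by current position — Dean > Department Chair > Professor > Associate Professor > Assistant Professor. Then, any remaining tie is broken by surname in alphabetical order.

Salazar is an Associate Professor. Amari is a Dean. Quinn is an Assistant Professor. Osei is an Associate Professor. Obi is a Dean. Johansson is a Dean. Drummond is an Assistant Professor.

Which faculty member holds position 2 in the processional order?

By current position: Amari, Johansson and Obi (Dean); then Osei and Salazar (Associate Professor); then Drummond and Quinn (Assistant Professor).
Among Amari, Johansson and Obi, alphabetically by surname: Amari before Johansson before Obi.
Among Osei and Salazar, alphabetically by surname: Osei before Salazar.
Among Drummond and Quinn, alphabetically by surname: Drummond before Quinn.
Order: Amari, Johansson, Obi, Osei, Salazar, Drummond, Quinn.

Johansson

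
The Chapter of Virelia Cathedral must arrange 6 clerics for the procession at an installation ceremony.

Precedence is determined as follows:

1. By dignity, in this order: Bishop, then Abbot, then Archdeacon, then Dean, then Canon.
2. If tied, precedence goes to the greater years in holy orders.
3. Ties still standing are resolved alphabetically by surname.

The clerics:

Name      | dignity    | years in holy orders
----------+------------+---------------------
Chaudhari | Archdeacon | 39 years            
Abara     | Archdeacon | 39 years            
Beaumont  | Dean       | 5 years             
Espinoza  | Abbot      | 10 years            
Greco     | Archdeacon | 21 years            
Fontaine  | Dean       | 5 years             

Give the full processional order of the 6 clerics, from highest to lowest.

By dignity: Espinoza (Abbot); then Abara, Chaudhari and Greco (Archdeacon); then Beaumont and Fontaine (Dean).
Among Abara, Chaudhari and Greco, by years in holy orders (higher first): Abara and Chaudhari (39 years) before Greco (21 years).
Among Abara and Chaudhari, alphabetically by surname: Abara before Chaudhari.
Beaumont and Fontaine both have years in holy orders 5 years, so the next rule applies.
Among Beaumont and Fontaine, alphabetically by surname: Beaumont before Fontaine.
Full order: Espinoza, Abara, Chaudhari, Greco, Beaumont, Fontaine.

Espinoza, Abara, Chaudhari, Greco, Beaumont, Fontaine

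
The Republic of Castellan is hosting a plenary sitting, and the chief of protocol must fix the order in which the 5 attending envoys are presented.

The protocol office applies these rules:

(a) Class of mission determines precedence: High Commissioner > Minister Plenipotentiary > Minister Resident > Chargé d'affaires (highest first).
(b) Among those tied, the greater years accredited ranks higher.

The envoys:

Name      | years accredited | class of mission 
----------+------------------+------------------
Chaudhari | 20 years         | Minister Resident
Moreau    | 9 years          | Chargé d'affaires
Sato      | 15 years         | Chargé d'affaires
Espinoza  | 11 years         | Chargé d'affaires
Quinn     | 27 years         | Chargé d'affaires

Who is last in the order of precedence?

Moreau

By class of mission: Chaudhari (Minister Resident); then Quinn, Sato, Espinoza and Moreau (Chargé d'affaires).
Among Quinn, Sato, Espinoza and Moreau, by years accredited (higher first): Quinn (27 years) before Sato (15 years) before Espinoza (11 years) before Moreau (9 years).
Order: Chaudhari, Quinn, Sato, Espinoza, Moreau.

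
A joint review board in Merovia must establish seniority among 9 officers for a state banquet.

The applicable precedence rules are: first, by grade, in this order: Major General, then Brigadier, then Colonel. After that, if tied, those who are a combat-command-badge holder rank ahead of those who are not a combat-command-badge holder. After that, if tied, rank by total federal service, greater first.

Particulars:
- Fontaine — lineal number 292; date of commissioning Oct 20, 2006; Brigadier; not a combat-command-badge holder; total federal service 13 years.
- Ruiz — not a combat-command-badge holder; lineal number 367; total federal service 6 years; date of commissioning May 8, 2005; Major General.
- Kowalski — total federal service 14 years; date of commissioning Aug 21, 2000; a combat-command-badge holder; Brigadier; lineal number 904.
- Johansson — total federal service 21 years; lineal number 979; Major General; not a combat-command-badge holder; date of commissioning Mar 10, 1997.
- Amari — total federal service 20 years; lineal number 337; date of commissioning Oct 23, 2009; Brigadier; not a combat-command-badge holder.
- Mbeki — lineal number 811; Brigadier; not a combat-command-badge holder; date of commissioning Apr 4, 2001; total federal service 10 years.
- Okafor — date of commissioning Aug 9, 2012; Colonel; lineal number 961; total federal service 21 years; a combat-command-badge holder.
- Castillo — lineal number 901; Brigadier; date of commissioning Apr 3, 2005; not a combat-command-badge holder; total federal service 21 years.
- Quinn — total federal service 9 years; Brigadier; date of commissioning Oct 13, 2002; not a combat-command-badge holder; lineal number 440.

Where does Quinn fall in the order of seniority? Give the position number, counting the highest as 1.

By grade: Johansson and Ruiz (Major General); then Kowalski, Castillo, Amari, Fontaine, Mbeki and Quinn (Brigadier); then Okafor (Colonel).
Johansson and Ruiz are each not a combat-command-badge holder, so the next rule applies.
Among Johansson and Ruiz, by total federal service (higher first): Johansson (21 years) before Ruiz (6 years).
Among Kowalski, Castillo, Amari, Fontaine, Mbeki and Quinn, a combat-command-badge holder before not a combat-command-badge holder: Kowalski (a combat-command-badge holder) before Castillo, Amari, Fontaine, Mbeki and Quinn (not a combat-command-badge holder).
Among Castillo, Amari, Fontaine, Mbeki and Quinn, by total federal service (higher first): Castillo (21 years) before Amari (20 years) before Fontaine (13 years) before Mbeki (10 years) before Quinn (9 years).
Order: Johansson, Ruiz, Kowalski, Castillo, Amari, Fontaine, Mbeki, Quinn, Okafor. So position 8.

8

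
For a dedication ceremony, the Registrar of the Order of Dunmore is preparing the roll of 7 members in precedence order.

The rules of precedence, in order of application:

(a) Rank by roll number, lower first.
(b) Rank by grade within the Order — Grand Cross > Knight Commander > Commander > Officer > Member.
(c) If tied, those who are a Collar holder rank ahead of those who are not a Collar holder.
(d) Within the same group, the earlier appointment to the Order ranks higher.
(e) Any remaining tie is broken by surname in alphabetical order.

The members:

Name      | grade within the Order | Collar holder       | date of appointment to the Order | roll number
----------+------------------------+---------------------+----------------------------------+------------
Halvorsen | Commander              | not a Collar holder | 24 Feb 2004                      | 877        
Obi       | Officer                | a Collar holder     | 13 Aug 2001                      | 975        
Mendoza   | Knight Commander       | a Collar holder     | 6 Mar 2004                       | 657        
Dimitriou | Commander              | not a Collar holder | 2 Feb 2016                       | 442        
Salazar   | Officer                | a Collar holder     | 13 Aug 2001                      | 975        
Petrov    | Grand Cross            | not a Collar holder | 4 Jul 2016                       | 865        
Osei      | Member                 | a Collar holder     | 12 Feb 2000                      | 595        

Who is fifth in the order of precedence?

By roll number (lower first): Dimitriou (442); then Osei (595); then Mendoza (657); then Petrov (865); then Halvorsen (877); then Obi and Salazar (both 975).
Obi and Salazar are each Officer, so the next rule applies.
Obi and Salazar are each a Collar holder, so the next rule applies.
Obi and Salazar both have date of appointment to the Order 13 Aug 2001, so the next rule applies.
Among Obi and Salazar, alphabetically by surname: Obi before Salazar.
Order: Dimitriou, Osei, Mendoza, Petrov, Halvorsen, Obi, Salazar.

Halvorsen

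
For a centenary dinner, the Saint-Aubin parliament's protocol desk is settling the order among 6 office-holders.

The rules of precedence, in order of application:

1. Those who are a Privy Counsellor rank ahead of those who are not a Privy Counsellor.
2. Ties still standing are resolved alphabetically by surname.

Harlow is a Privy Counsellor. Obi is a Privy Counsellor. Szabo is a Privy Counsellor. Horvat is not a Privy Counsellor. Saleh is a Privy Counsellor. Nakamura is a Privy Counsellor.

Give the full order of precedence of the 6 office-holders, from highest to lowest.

By the first rule: Harlow, Nakamura, Obi, Saleh and Szabo (each a Privy Counsellor); then Horvat (not a Privy Counsellor).
Among Harlow, Nakamura, Obi, Saleh and Szabo, alphabetically by surname: Harlow before Nakamura before Obi before Saleh before Szabo.
Full order: Harlow, Nakamura, Obi, Saleh, Szabo, Horvat.

Harlow, Nakamura, Obi, Saleh, Szabo, Horvat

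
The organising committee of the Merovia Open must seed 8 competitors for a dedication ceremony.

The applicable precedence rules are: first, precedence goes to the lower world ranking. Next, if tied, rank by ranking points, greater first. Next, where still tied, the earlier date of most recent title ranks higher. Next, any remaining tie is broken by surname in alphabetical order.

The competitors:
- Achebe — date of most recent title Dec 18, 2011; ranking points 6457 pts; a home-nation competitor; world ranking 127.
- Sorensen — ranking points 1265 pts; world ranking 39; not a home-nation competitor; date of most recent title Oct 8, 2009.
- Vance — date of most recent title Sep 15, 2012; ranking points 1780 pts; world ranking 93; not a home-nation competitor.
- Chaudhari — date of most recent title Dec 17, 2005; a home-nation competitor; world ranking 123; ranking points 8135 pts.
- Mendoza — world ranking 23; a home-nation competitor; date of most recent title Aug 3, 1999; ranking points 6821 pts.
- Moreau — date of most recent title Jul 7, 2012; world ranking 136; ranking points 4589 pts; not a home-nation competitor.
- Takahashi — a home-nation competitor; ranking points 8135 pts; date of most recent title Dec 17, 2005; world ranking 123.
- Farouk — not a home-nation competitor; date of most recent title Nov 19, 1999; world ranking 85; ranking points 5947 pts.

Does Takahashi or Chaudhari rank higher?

By world ranking (lower first): Mendoza (23); then Sorensen (39); then Farouk (85); then Vance (93); then Chaudhari and Takahashi (both 123); then Achebe (127); then Moreau (136).
Chaudhari and Takahashi both have ranking points 8135 pts, so the next rule applies.
Chaudhari and Takahashi both have date of most recent title Dec 17, 2005, so the next rule applies.
Among Chaudhari and Takahashi, alphabetically by surname: Chaudhari before Takahashi.
So Chaudhari takes precedence.

Chaudhari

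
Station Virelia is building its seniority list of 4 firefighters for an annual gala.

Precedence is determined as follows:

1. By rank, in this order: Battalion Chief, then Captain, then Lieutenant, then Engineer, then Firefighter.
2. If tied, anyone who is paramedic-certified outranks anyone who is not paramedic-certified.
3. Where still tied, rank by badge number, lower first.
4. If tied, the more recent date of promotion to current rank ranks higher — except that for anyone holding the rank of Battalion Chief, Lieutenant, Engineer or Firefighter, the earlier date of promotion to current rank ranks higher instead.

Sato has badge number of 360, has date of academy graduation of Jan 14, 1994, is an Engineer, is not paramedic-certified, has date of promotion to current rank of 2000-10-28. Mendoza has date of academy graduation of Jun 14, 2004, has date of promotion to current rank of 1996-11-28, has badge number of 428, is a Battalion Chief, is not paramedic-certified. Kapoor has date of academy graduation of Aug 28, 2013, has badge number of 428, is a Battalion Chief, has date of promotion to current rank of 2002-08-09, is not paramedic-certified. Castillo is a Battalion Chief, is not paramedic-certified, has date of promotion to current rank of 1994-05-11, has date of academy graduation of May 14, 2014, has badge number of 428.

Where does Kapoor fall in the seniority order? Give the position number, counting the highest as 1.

By rank: Castillo, Mendoza and Kapoor (Battalion Chief); then Sato (Engineer).
Castillo, Mendoza and Kapoor are each not paramedic-certified, so the next rule applies.
Castillo, Mendoza and Kapoor all have badge number 428, so the next rule applies.
Among Castillo, Mendoza and Kapoor, by date of promotion to current rank (earlier first) (reversed rule for this group): Castillo (1994-05-11) before Mendoza (1996-11-28) before Kapoor (2002-08-09).
Order: Castillo, Mendoza, Kapoor, Sato. So position 3.

3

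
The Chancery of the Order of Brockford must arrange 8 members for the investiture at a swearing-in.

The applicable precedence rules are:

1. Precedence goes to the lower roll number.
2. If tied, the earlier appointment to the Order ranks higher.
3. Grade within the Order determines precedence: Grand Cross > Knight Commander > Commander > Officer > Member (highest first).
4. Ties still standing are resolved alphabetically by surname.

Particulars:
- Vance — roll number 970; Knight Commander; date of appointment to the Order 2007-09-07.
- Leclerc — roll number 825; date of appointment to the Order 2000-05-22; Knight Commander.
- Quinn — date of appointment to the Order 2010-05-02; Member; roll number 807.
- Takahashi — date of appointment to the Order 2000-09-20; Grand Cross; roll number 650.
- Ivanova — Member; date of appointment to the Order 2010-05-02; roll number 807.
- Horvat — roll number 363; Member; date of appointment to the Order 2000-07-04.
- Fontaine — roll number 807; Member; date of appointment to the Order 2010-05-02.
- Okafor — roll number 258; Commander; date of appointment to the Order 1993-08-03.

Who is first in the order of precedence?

Okafor

By roll number (lower first): Okafor (258); then Horvat (363); then Takahashi (650); then Fontaine, Ivanova and Quinn (each 807); then Leclerc (825); then Vance (970).
Fontaine, Ivanova and Quinn all have date of appointment to the Order 2010-05-02, so the next rule applies.
Fontaine, Ivanova and Quinn are each Member, so the next rule applies.
Among Fontaine, Ivanova and Quinn, alphabetically by surname: Fontaine before Ivanova before Quinn.
Order: Okafor, Horvat, Takahashi, Fontaine, Ivanova, Quinn, Leclerc, Vance.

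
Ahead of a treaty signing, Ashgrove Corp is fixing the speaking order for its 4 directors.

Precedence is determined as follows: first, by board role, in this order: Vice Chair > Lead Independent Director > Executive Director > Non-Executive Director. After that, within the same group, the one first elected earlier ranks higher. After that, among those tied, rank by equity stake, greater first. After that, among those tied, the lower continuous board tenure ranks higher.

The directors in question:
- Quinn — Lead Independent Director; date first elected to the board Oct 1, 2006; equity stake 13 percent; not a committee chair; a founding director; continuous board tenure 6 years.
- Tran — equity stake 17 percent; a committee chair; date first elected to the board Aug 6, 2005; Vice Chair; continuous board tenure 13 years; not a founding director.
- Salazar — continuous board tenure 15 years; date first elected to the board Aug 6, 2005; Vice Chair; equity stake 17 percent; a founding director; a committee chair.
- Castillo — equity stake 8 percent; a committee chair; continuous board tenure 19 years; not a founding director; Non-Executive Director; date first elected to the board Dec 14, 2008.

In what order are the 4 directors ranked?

By board role: Tran and Salazar (Vice Chair); then Quinn (Lead Independent Director); then Castillo (Non-Executive Director).
Tran and Salazar both have date first elected to the board Aug 6, 2005, so the next rule applies.
Tran and Salazar both have equity stake 17 percent, so the next rule applies.
Among Tran and Salazar, by continuous board tenure (lower first): Tran (13 years) before Salazar (15 years).
Full order: Tran, Salazar, Quinn, Castillo.

Tran, Salazar, Quinn, Castillo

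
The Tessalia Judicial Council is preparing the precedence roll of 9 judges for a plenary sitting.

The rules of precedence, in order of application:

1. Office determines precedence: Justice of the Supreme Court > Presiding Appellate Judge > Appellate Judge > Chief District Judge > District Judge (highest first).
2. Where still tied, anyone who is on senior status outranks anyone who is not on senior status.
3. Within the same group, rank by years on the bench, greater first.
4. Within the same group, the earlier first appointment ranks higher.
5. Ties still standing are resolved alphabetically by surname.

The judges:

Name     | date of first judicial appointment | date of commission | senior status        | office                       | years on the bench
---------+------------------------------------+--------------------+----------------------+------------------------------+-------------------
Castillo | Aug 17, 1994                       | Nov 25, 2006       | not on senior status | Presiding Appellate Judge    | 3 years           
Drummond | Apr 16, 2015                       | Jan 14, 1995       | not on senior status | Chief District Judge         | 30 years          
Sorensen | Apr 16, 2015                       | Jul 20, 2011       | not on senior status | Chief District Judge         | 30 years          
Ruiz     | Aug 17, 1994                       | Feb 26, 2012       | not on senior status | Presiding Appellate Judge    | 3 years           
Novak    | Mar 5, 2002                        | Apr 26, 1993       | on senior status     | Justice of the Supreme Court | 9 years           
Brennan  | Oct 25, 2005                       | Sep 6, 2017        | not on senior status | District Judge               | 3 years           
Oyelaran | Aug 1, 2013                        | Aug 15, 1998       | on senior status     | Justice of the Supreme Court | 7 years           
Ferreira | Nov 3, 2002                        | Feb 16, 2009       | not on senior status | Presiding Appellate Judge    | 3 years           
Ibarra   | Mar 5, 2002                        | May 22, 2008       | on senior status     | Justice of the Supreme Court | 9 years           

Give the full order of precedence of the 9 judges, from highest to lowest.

Ibarra, Novak, Oyelaran, Castillo, Ruiz, Ferreira, Drummond, Sorensen, Brennan

By office: Ibarra, Novak and Oyelaran (Justice of the Supreme Court); then Castillo, Ruiz and Ferreira (Presiding Appellate Judge); then Drummond and Sorensen (Chief District Judge); then Brennan (District Judge).
Ibarra, Novak and Oyelaran are each on senior status, so the next rule applies.
Among Ibarra, Novak and Oyelaran, by years on the bench (higher first): Ibarra and Novak (9 years) before Oyelaran (7 years).
Ibarra and Novak both have date of first judicial appointment Mar 5, 2002, so the next rule applies.
Among Ibarra and Novak, alphabetically by surname: Ibarra before Novak.
Castillo, Ruiz and Ferreira are each not on senior status, so the next rule applies.
Castillo, Ruiz and Ferreira all have years on the bench 3 years, so the next rule applies.
Among Castillo, Ruiz and Ferreira, by date of first judicial appointment (earlier first): Castillo and Ruiz (Aug 17, 1994) before Ferreira (Nov 3, 2002).
Among Castillo and Ruiz, alphabetically by surname: Castillo before Ruiz.
Drummond and Sorensen are each not on senior status, so the next rule applies.
Drummond and Sorensen both have years on the bench 30 years, so the next rule applies.
Drummond and Sorensen both have date of first judicial appointment Apr 16, 2015, so the next rule applies.
Among Drummond and Sorensen, alphabetically by surname: Drummond before Sorensen.
Full order: Ibarra, Novak, Oyelaran, Castillo, Ruiz, Ferreira, Drummond, Sorensen, Brennan.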